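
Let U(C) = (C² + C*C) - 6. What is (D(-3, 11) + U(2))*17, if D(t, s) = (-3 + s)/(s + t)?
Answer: 51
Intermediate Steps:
D(t, s) = (-3 + s)/(s + t)
U(C) = -6 + 2*C² (U(C) = (C² + C²) - 6 = 2*C² - 6 = -6 + 2*C²)
(D(-3, 11) + U(2))*17 = ((-3 + 11)/(11 - 3) + (-6 + 2*2²))*17 = (8/8 + (-6 + 2*4))*17 = ((⅛)*8 + (-6 + 8))*17 = (1 + 2)*17 = 3*17 = 51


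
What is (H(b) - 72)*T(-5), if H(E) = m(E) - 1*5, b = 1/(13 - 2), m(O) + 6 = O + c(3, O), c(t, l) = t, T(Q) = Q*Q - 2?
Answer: -20217/11 ≈ -1837.9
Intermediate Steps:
T(Q) = -2 + Q² (T(Q) = Q² - 2 = -2 + Q²)
m(O) = -3 + O (m(O) = -6 + (O + 3) = -6 + (3 + O) = -3 + O)
b = 1/11 ≈ 0.090909
H(E) = -8 + E (H(E) = (-3 + E) - 1*5 = (-3 + E) - 5 = -8 + E)
(H(b) - 72)*T(-5) = ((-8 + 1/11) - 72)*(-2 + (-5)²) = (-87/11 - 72)*(-2 + 25) = -879/11*23 = -20217/11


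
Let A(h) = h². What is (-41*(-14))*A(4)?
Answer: 9184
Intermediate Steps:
(-41*(-14))*A(4) = -41*(-14)*4² = 574*16 = 9184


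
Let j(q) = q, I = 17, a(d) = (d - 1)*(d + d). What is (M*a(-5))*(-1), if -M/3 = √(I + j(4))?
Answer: 180*√21 ≈ 824.86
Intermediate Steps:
a(d) = 2*d*(-1 + d) (a(d) = (-1 + d)*(2*d) = 2*d*(-1 + d))
M = -3*√21 (M = -3*√(17 + 4) = -3*√21 ≈ -13.748)
(M*a(-5))*(-1) = ((-3*√21)*(2*(-5)*(-1 - 5)))*(-1) = ((-3*√21)*(2*(-5)*(-6)))*(-1) = (-3*√21*60)*(-1) = -180*√21*(-1) = 180*√21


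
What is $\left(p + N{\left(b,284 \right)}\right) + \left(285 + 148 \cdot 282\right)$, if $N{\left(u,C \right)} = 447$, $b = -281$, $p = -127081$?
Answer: $-84613$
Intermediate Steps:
$\left(p + N{\left(b,284 \right)}\right) + \left(285 + 148 \cdot 282\right) = \left(-127081 + 447\right) + \left(285 + 148 \cdot 282\right) = -126634 + \left(285 + 41736\right) = -126634 + 42021 = -84613$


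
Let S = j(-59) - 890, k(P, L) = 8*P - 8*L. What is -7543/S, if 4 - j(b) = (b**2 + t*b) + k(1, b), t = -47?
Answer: 7543/7620 ≈ 0.98989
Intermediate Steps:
k(P, L) = -8*L + 8*P
j(b) = -4 - b**2 + 55*b (j(b) = 4 - ((b**2 - 47*b) + (-8*b + 8*1)) = 4 - ((b**2 - 47*b) + (-8*b + 8)) = 4 - ((b**2 - 47*b) + (8 - 8*b)) = 4 - (8 + b**2 - 55*b) = 4 + (-8 - b**2 + 55*b) = -4 - b**2 + 55*b)
S = -7620 (S = (-4 - 1*(-59)**2 + 55*(-59)) - 890 = (-4 - 1*3481 - 3245) - 890 = (-4 - 3481 - 3245) - 890 = -6730 - 890 = -7620)
-7543/S = -7543/(-7620) = -7543*(-1/7620) = 7543/7620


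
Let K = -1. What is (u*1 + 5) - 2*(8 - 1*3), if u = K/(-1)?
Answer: -4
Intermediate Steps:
u = 1 (u = -1/(-1) = -1*(-1) = 1)
(u*1 + 5) - 2*(8 - 1*3) = (1*1 + 5) - 2*(8 - 1*3) = (1 + 5) - 2*(8 - 3) = 6 - 2*5 = 6 - 10 = -4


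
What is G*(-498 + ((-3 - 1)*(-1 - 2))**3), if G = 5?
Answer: 6150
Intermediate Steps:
G*(-498 + ((-3 - 1)*(-1 - 2))**3) = 5*(-498 + ((-3 - 1)*(-1 - 2))**3) = 5*(-498 + (-4*(-3))**3) = 5*(-498 + 12**3) = 5*(-498 + 1728) = 5*1230 = 6150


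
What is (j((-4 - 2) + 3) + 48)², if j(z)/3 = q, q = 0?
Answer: 2304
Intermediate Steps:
j(z) = 0 (j(z) = 3*0 = 0)
(j((-4 - 2) + 3) + 48)² = (0 + 48)² = 48² = 2304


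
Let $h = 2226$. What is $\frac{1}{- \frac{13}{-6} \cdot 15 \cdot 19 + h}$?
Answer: $\frac{2}{5687} \approx 0.00035168$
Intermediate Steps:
$\frac{1}{- \frac{13}{-6} \cdot 15 \cdot 19 + h} = \frac{1}{- \frac{13}{-6} \cdot 15 \cdot 19 + 2226} = \frac{1}{\left(-13\right) \left(- \frac{1}{6}\right) 15 \cdot 19 + 2226} = \frac{1}{\frac{13}{6} \cdot 15 \cdot 19 + 2226} = \frac{1}{\frac{65}{2} \cdot 19 + 2226} = \frac{1}{\frac{1235}{2} + 2226} = \frac{1}{\frac{5687}{2}} = \frac{2}{5687}$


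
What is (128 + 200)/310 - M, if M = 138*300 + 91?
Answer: -6430941/155 ≈ -41490.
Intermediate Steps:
M = 41491 (M = 41400 + 91 = 41491)
(128 + 200)/310 - M = (128 + 200)/310 - 1*41491 = 328*(1/310) - 41491 = 164/155 - 41491 = -6430941/155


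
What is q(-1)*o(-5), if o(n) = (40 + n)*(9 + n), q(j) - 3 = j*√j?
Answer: 420 - 140*I ≈ 420.0 - 140.0*I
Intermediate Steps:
q(j) = 3 + j^(3/2) (q(j) = 3 + j*√j = 3 + j^(3/2))
o(n) = (9 + n)*(40 + n)
q(-1)*o(-5) = (3 + (-1)^(3/2))*(360 + (-5)² + 49*(-5)) = (3 - I)*(360 + 25 - 245) = (3 - I)*140 = 420 - 140*I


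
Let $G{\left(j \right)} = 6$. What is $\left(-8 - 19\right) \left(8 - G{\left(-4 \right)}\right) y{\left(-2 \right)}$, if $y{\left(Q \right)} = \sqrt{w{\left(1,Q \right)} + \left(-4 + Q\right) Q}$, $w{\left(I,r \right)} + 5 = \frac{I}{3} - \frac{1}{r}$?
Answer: $- 9 \sqrt{282} \approx -151.14$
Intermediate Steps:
$w{\left(I,r \right)} = -5 - \frac{1}{r} + \frac{I}{3}$ ($w{\left(I,r \right)} = -5 + \left(\frac{I}{3} - \frac{1}{r}\right) = -5 + \left(- \frac{1}{r} + \frac{I}{3}\right) = -5 - \frac{1}{r} + \frac{I}{3}$)
$y{\left(Q \right)} = \sqrt{- \frac{14}{3} - \frac{1}{Q} + Q \left(-4 + Q\right)}$ ($y{\left(Q \right)} = \sqrt{\left(-5 - \frac{1}{Q} + \frac{1}{3} \cdot 1\right) + \left(-4 + Q\right) Q} = \sqrt{\left(-5 - \frac{1}{Q} + \frac{1}{3}\right) + Q \left(-4 + Q\right)} = \sqrt{\left(- \frac{14}{3} - \frac{1}{Q}\right) + Q \left(-4 + Q\right)} = \sqrt{- \frac{14}{3} - \frac{1}{Q} + Q \left(-4 + Q\right)}$)
$\left(-8 - 19\right) \left(8 - G{\left(-4 \right)}\right) y{\left(-2 \right)} = \left(-8 - 19\right) \left(8 - 6\right) \frac{\sqrt{-42 - -72 - \frac{9}{-2} + 9 \left(-2\right)^{2}}}{3} = - 27 \left(8 - 6\right) \frac{\sqrt{-42 + 72 - - \frac{9}{2} + 9 \cdot 4}}{3} = \left(-27\right) 2 \frac{\sqrt{-42 + 72 + \frac{9}{2} + 36}}{3} = - 54 \frac{\sqrt{\frac{141}{2}}}{3} = - 54 \frac{\frac{1}{2} \sqrt{282}}{3} = - 54 \frac{\sqrt{282}}{6} = - 9 \sqrt{282}$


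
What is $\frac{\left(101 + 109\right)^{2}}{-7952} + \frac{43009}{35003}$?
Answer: $- \frac{604439}{140012} \approx -4.317$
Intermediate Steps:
$\frac{\left(101 + 109\right)^{2}}{-7952} + \frac{43009}{35003} = 210^{2} \left(- \frac{1}{7952}\right) + 43009 \cdot \frac{1}{35003} = 44100 \left(- \frac{1}{7952}\right) + \frac{43009}{35003} = - \frac{1575}{284} + \frac{43009}{35003} = - \frac{604439}{140012}$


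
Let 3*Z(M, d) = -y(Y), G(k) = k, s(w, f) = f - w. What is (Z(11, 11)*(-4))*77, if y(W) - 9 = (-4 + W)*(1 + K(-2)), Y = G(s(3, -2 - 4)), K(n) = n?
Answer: 6776/3 ≈ 2258.7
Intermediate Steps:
Y = -9 (Y = (-2 - 4) - 1*3 = -6 - 3 = -9)
y(W) = 13 - W (y(W) = 9 + (-4 + W)*(1 - 2) = 9 + (-4 + W)*(-1) = 9 + (4 - W) = 13 - W)
Z(M, d) = -22/3 (Z(M, d) = (-(13 - 1*(-9)))/3 = (-(13 + 9))/3 = (-1*22)/3 = (⅓)*(-22) = -22/3)
(Z(11, 11)*(-4))*77 = -22/3*(-4)*77 = (88/3)*77 = 6776/3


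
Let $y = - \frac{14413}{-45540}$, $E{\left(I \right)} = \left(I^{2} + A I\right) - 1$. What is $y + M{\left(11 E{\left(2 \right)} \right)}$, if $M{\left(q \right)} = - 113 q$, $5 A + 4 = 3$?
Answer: $- \frac{147161759}{45540} \approx -3231.5$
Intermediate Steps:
$A = - \frac{1}{5}$ ($A = - \frac{4}{5} + \frac{1}{5} \cdot 3 = - \frac{4}{5} + \frac{3}{5} = - \frac{1}{5} \approx -0.2$)
$E{\left(I \right)} = -1 + I^{2} - \frac{I}{5}$ ($E{\left(I \right)} = \left(I^{2} - \frac{I}{5}\right) - 1 = -1 + I^{2} - \frac{I}{5}$)
$y = \frac{14413}{45540}$ ($y = \left(-14413\right) \left(- \frac{1}{45540}\right) = \frac{14413}{45540} \approx 0.31649$)
$y + M{\left(11 E{\left(2 \right)} \right)} = \frac{14413}{45540} - 113 \cdot 11 \left(-1 + 2^{2} - \frac{2}{5}\right) = \frac{14413}{45540} - 113 \cdot 11 \left(-1 + 4 - \frac{2}{5}\right) = \frac{14413}{45540} - 113 \cdot 11 \cdot \frac{13}{5} = \frac{14413}{45540} - \frac{16159}{5} = - \frac{147161759}{45540}$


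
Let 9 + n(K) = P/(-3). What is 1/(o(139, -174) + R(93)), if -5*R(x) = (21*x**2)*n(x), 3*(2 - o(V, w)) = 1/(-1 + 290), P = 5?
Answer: 4335/1679713657 ≈ 2.5808e-6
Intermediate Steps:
n(K) = -32/3 (n(K) = -9 + 5/(-3) = -9 + 5*(-1/3) = -9 - 5/3 = -32/3)
o(V, w) = 1733/867 (o(V, w) = 2 - 1/(3*(-1 + 290)) = 2 - 1/3/289 = 2 - 1/3*1/289 = 2 - 1/867 = 1733/867)
R(x) = 224*x**2/5 (R(x) = -21*x**2*(-32)/(5*3) = -(-224)*x**2/5 = 224*x**2/5)
1/(o(139, -174) + R(93)) = 1/(1733/867 + (224/5)*93**2) = 1/(1733/867 + (224/5)*8649) = 1/(1733/867 + 1937376/5) = 1/(1679713657/4335) = 4335/1679713657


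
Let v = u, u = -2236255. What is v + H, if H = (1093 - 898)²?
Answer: -2198230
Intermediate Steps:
H = 38025 (H = 195² = 38025)
v = -2236255
v + H = -2236255 + 38025 = -2198230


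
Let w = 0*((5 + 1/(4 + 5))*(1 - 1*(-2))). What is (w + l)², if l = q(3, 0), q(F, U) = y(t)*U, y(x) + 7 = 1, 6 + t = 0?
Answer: 0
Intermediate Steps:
t = -6 (t = -6 + 0 = -6)
y(x) = -6 (y(x) = -7 + 1 = -6)
q(F, U) = -6*U
w = 0 (w = 0*((5 + 1/9)*(1 + 2)) = 0*((5 + ⅑)*3) = 0*((46/9)*3) = 0*(46/3) = 0)
l = 0 (l = -6*0 = 0)
(w + l)² = (0 + 0)² = 0² = 0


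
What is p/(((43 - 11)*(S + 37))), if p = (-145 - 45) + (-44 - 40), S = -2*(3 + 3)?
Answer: -137/400 ≈ -0.34250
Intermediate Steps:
S = -12 (S = -2*6 = -12)
p = -274 (p = -190 - 84 = -274)
p/(((43 - 11)*(S + 37))) = -274*1/((-12 + 37)*(43 - 11)) = -274/(32*25) = -274/800 = -274*1/800 = -137/400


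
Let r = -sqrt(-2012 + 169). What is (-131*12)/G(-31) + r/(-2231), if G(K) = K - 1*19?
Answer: 786/25 + I*sqrt(1843)/2231 ≈ 31.44 + 0.019243*I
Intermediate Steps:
G(K) = -19 + K (G(K) = K - 19 = -19 + K)
r = -I*sqrt(1843) (r = -sqrt(-1843) = -I*sqrt(1843) ≈ -42.93*I)
(-131*12)/G(-31) + r/(-2231) = (-131*12)/(-19 - 31) - I*sqrt(1843)/(-2231) = -1572/(-50) - I*sqrt(1843)*(-1/2231) = -1572*(-1/50) + I*sqrt(1843)/2231 = 786/25 + I*sqrt(1843)/2231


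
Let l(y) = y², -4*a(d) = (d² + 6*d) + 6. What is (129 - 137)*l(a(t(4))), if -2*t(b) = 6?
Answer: -9/2 ≈ -4.5000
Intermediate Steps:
t(b) = -3 (t(b) = -½*6 = -3)
a(d) = -3/2 - 3*d/2 - d²/4 (a(d) = -((d² + 6*d) + 6)/4 = -(6 + d² + 6*d)/4 = -3/2 - 3*d/2 - d²/4)
(129 - 137)*l(a(t(4))) = (129 - 137)*(-3/2 - 3/2*(-3) - ¼*(-3)²)² = -8*(-3/2 + 9/2 - ¼*9)² = -8*(-3/2 + 9/2 - 9/4)² = -8*(¾)² = -8*9/16 = -9/2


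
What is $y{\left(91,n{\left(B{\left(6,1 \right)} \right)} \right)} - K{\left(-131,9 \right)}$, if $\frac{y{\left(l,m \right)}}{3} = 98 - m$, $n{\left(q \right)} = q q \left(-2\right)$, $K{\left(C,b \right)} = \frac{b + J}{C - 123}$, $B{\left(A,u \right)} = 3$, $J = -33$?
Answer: $\frac{44184}{127} \approx 347.91$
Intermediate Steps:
$K{\left(C,b \right)} = \frac{-33 + b}{-123 + C}$ ($K{\left(C,b \right)} = \frac{b - 33}{C - 123} = \frac{-33 + b}{-123 + C}$)
$n{\left(q \right)} = - 2 q^{2}$ ($n{\left(q \right)} = q^{2} \left(-2\right) = - 2 q^{2}$)
$y{\left(l,m \right)} = 294 - 3 m$ ($y{\left(l,m \right)} = 3 \left(98 - m\right) = 294 - 3 m$)
$y{\left(91,n{\left(B{\left(6,1 \right)} \right)} \right)} - K{\left(-131,9 \right)} = \left(294 - 3 \left(- 2 \cdot 3^{2}\right)\right) - \frac{-33 + 9}{-123 - 131} = \left(294 - 3 \left(\left(-2\right) 9\right)\right) - \frac{1}{-254} \left(-24\right) = \left(294 - -54\right) - \left(- \frac{1}{254}\right) \left(-24\right) = \left(294 + 54\right) - \frac{12}{127} = 348 - \frac{12}{127} = \frac{44184}{127}$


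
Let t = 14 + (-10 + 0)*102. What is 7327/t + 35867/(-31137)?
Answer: -264223001/31323822 ≈ -8.4352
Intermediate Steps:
t = -1006 (t = 14 - 10*102 = 14 - 1020 = -1006)
7327/t + 35867/(-31137) = 7327/(-1006) + 35867/(-31137) = 7327*(-1/1006) + 35867*(-1/31137) = -7327/1006 - 35867/31137 = -264223001/31323822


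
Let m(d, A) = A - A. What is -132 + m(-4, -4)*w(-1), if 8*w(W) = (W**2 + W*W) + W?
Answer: -132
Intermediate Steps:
m(d, A) = 0
w(W) = W**2/4 + W/8 (w(W) = ((W**2 + W*W) + W)/8 = ((W**2 + W**2) + W)/8 = (2*W**2 + W)/8 = (W + 2*W**2)/8 = W**2/4 + W/8)
-132 + m(-4, -4)*w(-1) = -132 + 0*((1/8)*(-1)*(1 + 2*(-1))) = -132 + 0*((1/8)*(-1)*(1 - 2)) = -132 + 0*((1/8)*(-1)*(-1)) = -132 + 0*(1/8) = -132 + 0 = -132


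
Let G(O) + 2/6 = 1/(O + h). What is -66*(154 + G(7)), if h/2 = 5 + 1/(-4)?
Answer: -10146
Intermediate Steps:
h = 19/2 (h = 2*(5 + 1/(-4)) = 2*(5 - 1/4) = 2*(19/4) = 19/2 ≈ 9.5000)
G(O) = -1/3 + 1/(19/2 + O) (G(O) = -1/3 + 1/(O + 19/2) = -1/3 + 1/(19/2 + O))
-66*(154 + G(7)) = -66*(154 + (-13 - 2*7)/(3*(19 + 2*7))) = -66*(154 + (-13 - 14)/(3*(19 + 14))) = -66*(154 + (1/3)*(-27)/33) = -66*(154 + (1/3)*(1/33)*(-27)) = -66*(154 - 3/11) = -66*1691/11 = -10146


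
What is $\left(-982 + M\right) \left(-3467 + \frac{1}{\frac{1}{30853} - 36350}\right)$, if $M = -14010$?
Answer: $\frac{58292842437650112}{1121506549} \approx 5.1977 \cdot 10^{7}$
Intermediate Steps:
$\left(-982 + M\right) \left(-3467 + \frac{1}{\frac{1}{30853} - 36350}\right) = \left(-982 - 14010\right) \left(-3467 + \frac{1}{\frac{1}{30853} - 36350}\right) = - 14992 \left(-3467 + \frac{1}{\frac{1}{30853} - 36350}\right) = - 14992 \left(-3467 + \frac{1}{- \frac{1121506549}{30853}}\right) = - 14992 \left(-3467 - \frac{30853}{1121506549}\right) = \left(-14992\right) \left(- \frac{3888263236236}{1121506549}\right) = \frac{58292842437650112}{1121506549}$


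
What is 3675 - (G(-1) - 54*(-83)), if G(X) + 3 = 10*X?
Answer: -794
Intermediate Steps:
G(X) = -3 + 10*X
3675 - (G(-1) - 54*(-83)) = 3675 - ((-3 + 10*(-1)) - 54*(-83)) = 3675 - ((-3 - 10) + 4482) = 3675 - (-13 + 4482) = 3675 - 1*4469 = 3675 - 4469 = -794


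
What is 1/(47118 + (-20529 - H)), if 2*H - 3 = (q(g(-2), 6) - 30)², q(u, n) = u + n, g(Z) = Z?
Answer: 2/52499 ≈ 3.8096e-5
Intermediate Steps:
q(u, n) = n + u
H = 679/2 (H = 3/2 + ((6 - 2) - 30)²/2 = 3/2 + (4 - 30)²/2 = 3/2 + (½)*(-26)² = 3/2 + (½)*676 = 3/2 + 338 = 679/2 ≈ 339.50)
1/(47118 + (-20529 - H)) = 1/(47118 + (-20529 - 1*679/2)) = 1/(47118 + (-20529 - 679/2)) = 1/(47118 - 41737/2) = 1/(52499/2) = 2/52499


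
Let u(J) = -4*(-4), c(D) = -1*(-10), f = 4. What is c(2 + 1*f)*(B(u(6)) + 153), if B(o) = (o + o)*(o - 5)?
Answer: 5050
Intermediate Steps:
c(D) = 10
u(J) = 16
B(o) = 2*o*(-5 + o) (B(o) = (2*o)*(-5 + o) = 2*o*(-5 + o))
c(2 + 1*f)*(B(u(6)) + 153) = 10*(2*16*(-5 + 16) + 153) = 10*(2*16*11 + 153) = 10*(352 + 153) = 10*505 = 5050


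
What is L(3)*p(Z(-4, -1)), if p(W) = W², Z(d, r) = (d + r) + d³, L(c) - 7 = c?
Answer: 47610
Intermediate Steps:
L(c) = 7 + c
Z(d, r) = d + r + d³
L(3)*p(Z(-4, -1)) = (7 + 3)*(-4 - 1 + (-4)³)² = 10*(-4 - 1 - 64)² = 10*(-69)² = 10*4761 = 47610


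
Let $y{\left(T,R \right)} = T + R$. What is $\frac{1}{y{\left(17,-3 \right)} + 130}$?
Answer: $\frac{1}{144} \approx 0.0069444$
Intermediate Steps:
$y{\left(T,R \right)} = R + T$
$\frac{1}{y{\left(17,-3 \right)} + 130} = \frac{1}{\left(-3 + 17\right) + 130} = \frac{1}{14 + 130} = \frac{1}{144}$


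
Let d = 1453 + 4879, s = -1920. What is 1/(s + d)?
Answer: 1/4412 ≈ 0.00022665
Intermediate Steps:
d = 6332
1/(s + d) = 1/(-1920 + 6332) = 1/4412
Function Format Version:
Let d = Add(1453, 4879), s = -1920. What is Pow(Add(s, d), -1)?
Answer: Rational(1, 4412) ≈ 0.00022665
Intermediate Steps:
d = 6332
Pow(Add(s, d), -1) = Pow(Add(-1920, 6332), -1) = Pow(4412, -1) = Rational(1, 4412)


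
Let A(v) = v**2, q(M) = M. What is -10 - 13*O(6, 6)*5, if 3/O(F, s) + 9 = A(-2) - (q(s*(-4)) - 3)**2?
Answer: -7145/734 ≈ -9.7343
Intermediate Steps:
O(F, s) = 3/(-5 - (-3 - 4*s)**2) (O(F, s) = 3/(-9 + ((-2)**2 - (s*(-4) - 3)**2)) = 3/(-9 + (4 - (-4*s - 3)**2)) = 3/(-9 + (4 - (-3 - 4*s)**2)) = 3/(-5 - (-3 - 4*s)**2))
-10 - 13*O(6, 6)*5 = -10 - 13*(-3/(5 + (3 + 4*6)**2))*5 = -10 - 13*(-3/(5 + (3 + 24)**2))*5 = -10 - 13*(-3/(5 + 27**2))*5 = -10 - 13*(-3/(5 + 729))*5 = -10 - 13*(-3/734)*5 = -10 - 13*(-3*1/734)*5 = -10 - (-39)*5/734 = -10 - 13*(-15/734) = -10 + 195/734 = -7145/734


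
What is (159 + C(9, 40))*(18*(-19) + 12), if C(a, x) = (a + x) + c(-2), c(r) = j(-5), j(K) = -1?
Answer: -68310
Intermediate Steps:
c(r) = -1
C(a, x) = -1 + a + x (C(a, x) = (a + x) - 1 = -1 + a + x)
(159 + C(9, 40))*(18*(-19) + 12) = (159 + (-1 + 9 + 40))*(18*(-19) + 12) = (159 + 48)*(-342 + 12) = 207*(-330) = -68310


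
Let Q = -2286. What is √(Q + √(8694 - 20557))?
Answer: √(-2286 + I*√11863) ≈ 1.1387 + 47.826*I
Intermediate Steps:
√(Q + √(8694 - 20557)) = √(-2286 + √(8694 - 20557)) = √(-2286 + √(-11863)) = √(-2286 + I*√11863)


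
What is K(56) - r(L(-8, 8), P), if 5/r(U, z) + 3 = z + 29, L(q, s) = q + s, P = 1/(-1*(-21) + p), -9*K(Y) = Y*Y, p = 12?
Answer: -2695309/7731 ≈ -348.64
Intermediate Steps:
K(Y) = -Y²/9 (K(Y) = -Y*Y/9 = -Y²/9)
P = 1/33 (P = 1/(-1*(-21) + 12) = 1/(21 + 12) = 1/33 ≈ 0.030303)
r(U, z) = 5/(26 + z) (r(U, z) = 5/(-3 + (z + 29)) = 5/(-3 + (29 + z)) = 5/(26 + z))
K(56) - r(L(-8, 8), P) = -⅑*56² - 5/(26 + 1/33) = -⅑*3136 - 5/859/33 = -3136/9 - 5*33/859 = -3136/9 - 1*165/859 = -3136/9 - 165/859 = -2695309/7731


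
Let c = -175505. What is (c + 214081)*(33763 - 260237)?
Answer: -8736461024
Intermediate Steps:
(c + 214081)*(33763 - 260237) = (-175505 + 214081)*(33763 - 260237) = 38576*(-226474) = -8736461024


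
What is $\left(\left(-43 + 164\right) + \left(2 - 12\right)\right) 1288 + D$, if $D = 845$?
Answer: $143813$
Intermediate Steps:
$\left(\left(-43 + 164\right) + \left(2 - 12\right)\right) 1288 + D = \left(\left(-43 + 164\right) + \left(2 - 12\right)\right) 1288 + 845 = \left(121 + \left(2 - 12\right)\right) 1288 + 845 = \left(121 - 10\right) 1288 + 845 = 111 \cdot 1288 + 845 = 142968 + 845 = 143813$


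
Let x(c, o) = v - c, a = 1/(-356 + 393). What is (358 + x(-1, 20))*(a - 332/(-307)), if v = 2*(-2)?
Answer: 4469805/11359 ≈ 393.50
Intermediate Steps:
v = -4
a = 1/37 ≈ 0.027027
x(c, o) = -4 - c
(358 + x(-1, 20))*(a - 332/(-307)) = (358 + (-4 - 1*(-1)))*(1/37 - 332/(-307)) = (358 + (-4 + 1))*(1/37 - 332*(-1/307)) = (358 - 3)*(1/37 + 332/307) = 355*(12591/11359) = 4469805/11359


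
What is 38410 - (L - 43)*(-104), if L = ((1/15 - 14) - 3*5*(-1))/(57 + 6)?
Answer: 32073074/945 ≈ 33940.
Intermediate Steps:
L = 16/945 (L = ((1/15 - 14) - 15*(-1))/63 = (-209/15 + 15)*(1/63) = (16/15)*(1/63) = 16/945 ≈ 0.016931)
38410 - (L - 43)*(-104) = 38410 - (16/945 - 43)*(-104) = 38410 - (-40619)*(-104)/945 = 38410 - 1*4224376/945 = 38410 - 4224376/945 = 32073074/945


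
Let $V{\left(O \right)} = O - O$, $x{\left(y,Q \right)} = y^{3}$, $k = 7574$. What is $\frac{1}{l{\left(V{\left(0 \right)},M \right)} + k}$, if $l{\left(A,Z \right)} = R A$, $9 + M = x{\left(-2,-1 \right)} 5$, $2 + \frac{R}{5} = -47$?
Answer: $\frac{1}{7574} \approx 0.00013203$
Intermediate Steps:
$R = -245$ ($R = -10 + 5 \left(-47\right) = -10 - 235 = -245$)
$V{\left(O \right)} = 0$
$M = -49$ ($M = -9 + \left(-2\right)^{3} \cdot 5 = -9 - 40 = -49$)
$l{\left(A,Z \right)} = - 245 A$
$\frac{1}{l{\left(V{\left(0 \right)},M \right)} + k} = \frac{1}{\left(-245\right) 0 + 7574} = \frac{1}{0 + 7574} = \frac{1}{7574}$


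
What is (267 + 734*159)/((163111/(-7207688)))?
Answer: -843104888424/163111 ≈ -5.1689e+6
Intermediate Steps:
(267 + 734*159)/((163111/(-7207688))) = (267 + 116706)/((163111*(-1/7207688))) = 116973/(-163111/7207688) = 116973*(-7207688/163111) = -843104888424/163111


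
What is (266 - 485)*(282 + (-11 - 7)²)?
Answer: -132714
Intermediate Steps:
(266 - 485)*(282 + (-11 - 7)²) = -219*(282 + (-18)²) = -219*(282 + 324) = -219*606 = -132714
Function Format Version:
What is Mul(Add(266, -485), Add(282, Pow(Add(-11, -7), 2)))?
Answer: -132714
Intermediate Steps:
Mul(Add(266, -485), Add(282, Pow(Add(-11, -7), 2))) = Mul(-219, Add(282, Pow(-18, 2))) = Mul(-219, Add(282, 324)) = Mul(-219, 606) = -132714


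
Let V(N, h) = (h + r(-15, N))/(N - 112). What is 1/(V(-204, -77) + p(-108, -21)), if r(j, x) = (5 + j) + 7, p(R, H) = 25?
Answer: 79/1995 ≈ 0.039599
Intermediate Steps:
r(j, x) = 12 + j
V(N, h) = (-3 + h)/(-112 + N) (V(N, h) = (h + (12 - 15))/(N - 112) = (h - 3)/(-112 + N) = (-3 + h)/(-112 + N))
1/(V(-204, -77) + p(-108, -21)) = 1/((-3 - 77)/(-112 - 204) + 25) = 1/(-80/(-316) + 25) = 1/(-1/316*(-80) + 25) = 1/(20/79 + 25) = 1/(1995/79) = 79/1995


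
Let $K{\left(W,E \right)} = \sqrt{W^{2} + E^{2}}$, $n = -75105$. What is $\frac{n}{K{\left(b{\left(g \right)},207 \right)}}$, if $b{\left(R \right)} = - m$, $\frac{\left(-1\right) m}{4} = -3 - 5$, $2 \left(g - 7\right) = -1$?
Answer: $- \frac{75105 \sqrt{43873}}{43873} \approx -358.57$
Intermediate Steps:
$g = \frac{13}{2}$ ($g = 7 + \frac{1}{2} \left(-1\right) = 7 - \frac{1}{2} = \frac{13}{2} \approx 6.5$)
$m = 32$ ($m = - 4 \left(-3 - 5\right) = \left(-4\right) \left(-8\right) = 32$)
$b{\left(R \right)} = -32$ ($b{\left(R \right)} = \left(-1\right) 32 = -32$)
$K{\left(W,E \right)} = \sqrt{E^{2} + W^{2}}$
$\frac{n}{K{\left(b{\left(g \right)},207 \right)}} = - \frac{75105}{\sqrt{207^{2} + \left(-32\right)^{2}}} = - \frac{75105}{\sqrt{42849 + 1024}} = - \frac{75105}{\sqrt{43873}} = - 75105 \frac{\sqrt{43873}}{43873} = - \frac{75105 \sqrt{43873}}{43873}$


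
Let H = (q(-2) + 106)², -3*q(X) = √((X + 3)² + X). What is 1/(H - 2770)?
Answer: 685737/5805777745 + 5724*I/5805777745 ≈ 0.00011811 + 9.8591e-7*I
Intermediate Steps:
q(X) = -√(X + (3 + X)²)/3 (q(X) = -√((X + 3)² + X)/3 = -√((3 + X)² + X)/3 = -√(X + (3 + X)²)/3)
H = (106 - I/3)² (H = (-√(-2 + (3 - 2)²)/3 + 106)² = (-√(-2 + 1²)/3 + 106)² = (-√(-2 + 1)/3 + 106)² = (-I/3 + 106)² = (106 - I/3)² ≈ 11236.0 - 70.67*I)
1/(H - 2770) = 1/((318 - I)²/9 - 2770) = 1/(-2770 + (318 - I)²/9)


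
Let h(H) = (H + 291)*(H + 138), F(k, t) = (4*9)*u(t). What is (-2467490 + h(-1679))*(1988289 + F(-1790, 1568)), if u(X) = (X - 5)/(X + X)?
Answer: -256102173751113/392 ≈ -6.5332e+11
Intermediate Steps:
u(X) = (-5 + X)/(2*X) (u(X) = (-5 + X)/((2*X)) = (-5 + X)*(1/(2*X)) = (-5 + X)/(2*X))
F(k, t) = 18*(-5 + t)/t (F(k, t) = (4*9)*((-5 + t)/(2*t)) = 36*((-5 + t)/(2*t)) = 18*(-5 + t)/t)
h(H) = (138 + H)*(291 + H) (h(H) = (291 + H)*(138 + H) = (138 + H)*(291 + H))
(-2467490 + h(-1679))*(1988289 + F(-1790, 1568)) = (-2467490 + (40158 + (-1679)² + 429*(-1679)))*(1988289 + (18 - 90/1568)) = (-2467490 + (40158 + 2819041 - 720291))*(1988289 + (18 - 90*1/1568)) = (-2467490 + 2138908)*(1988289 + (18 - 45/784)) = -328582*(1988289 + 14067/784) = -328582*1558832643/784 = -256102173751113/392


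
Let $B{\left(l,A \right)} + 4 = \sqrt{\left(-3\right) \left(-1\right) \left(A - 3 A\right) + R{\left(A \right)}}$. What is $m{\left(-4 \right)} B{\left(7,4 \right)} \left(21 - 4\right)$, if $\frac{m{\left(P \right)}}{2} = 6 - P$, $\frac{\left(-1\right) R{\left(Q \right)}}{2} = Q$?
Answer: $-1360 + 1360 i \sqrt{2} \approx -1360.0 + 1923.3 i$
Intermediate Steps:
$R{\left(Q \right)} = - 2 Q$
$m{\left(P \right)} = 12 - 2 P$ ($m{\left(P \right)} = 2 \left(6 - P\right) = 12 - 2 P$)
$B{\left(l,A \right)} = -4 + 2 \sqrt{2} \sqrt{- A}$ ($B{\left(l,A \right)} = -4 + \sqrt{\left(-3\right) \left(-1\right) \left(A - 3 A\right) - 2 A} = -4 + \sqrt{3 \left(- 2 A\right) - 2 A} = -4 + \sqrt{- 6 A - 2 A} = -4 + \sqrt{- 8 A} = -4 + 2 \sqrt{2} \sqrt{- A}$)
$m{\left(-4 \right)} B{\left(7,4 \right)} \left(21 - 4\right) = \left(12 - -8\right) \left(-4 + 2 \sqrt{2} \sqrt{\left(-1\right) 4}\right) \left(21 - 4\right) = \left(12 + 8\right) \left(-4 + 2 \sqrt{2} \sqrt{-4}\right) \left(21 - 4\right) = 20 \left(-4 + 2 \sqrt{2} \cdot 2 i\right) 17 = 20 \left(-4 + 4 i \sqrt{2}\right) 17 = \left(-80 + 80 i \sqrt{2}\right) 17 = -1360 + 1360 i \sqrt{2}$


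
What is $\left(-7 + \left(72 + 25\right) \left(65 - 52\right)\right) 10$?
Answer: $12540$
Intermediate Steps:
$\left(-7 + \left(72 + 25\right) \left(65 - 52\right)\right) 10 = \left(-7 + 97 \cdot 13\right) 10 = \left(-7 + 1261\right) 10 = 1254 \cdot 10 = 12540$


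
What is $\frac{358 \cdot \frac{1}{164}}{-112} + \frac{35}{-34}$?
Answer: $- \frac{163763}{156128} \approx -1.0489$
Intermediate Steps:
$\frac{358 \cdot \frac{1}{164}}{-112} + \frac{35}{-34} = 358 \cdot \frac{1}{164} \left(- \frac{1}{112}\right) + 35 \left(- \frac{1}{34}\right) = \frac{179}{82} \left(- \frac{1}{112}\right) - \frac{35}{34} = - \frac{179}{9184} - \frac{35}{34} = - \frac{163763}{156128}$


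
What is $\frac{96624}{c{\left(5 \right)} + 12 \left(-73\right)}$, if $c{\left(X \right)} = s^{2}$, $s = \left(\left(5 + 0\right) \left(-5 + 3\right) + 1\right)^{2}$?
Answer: $\frac{32208}{1895} \approx 16.996$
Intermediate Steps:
$s = 81$ ($s = \left(5 \left(-2\right) + 1\right)^{2} = \left(-10 + 1\right)^{2} = \left(-9\right)^{2} = 81$)
$c{\left(X \right)} = 6561$ ($c{\left(X \right)} = 81^{2} = 6561$)
$\frac{96624}{c{\left(5 \right)} + 12 \left(-73\right)} = \frac{96624}{6561 + 12 \left(-73\right)} = \frac{96624}{6561 - 876} = \frac{96624}{5685} = 96624 \cdot \frac{1}{5685} = \frac{32208}{1895}$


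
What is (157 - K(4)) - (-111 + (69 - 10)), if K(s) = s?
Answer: 205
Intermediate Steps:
(157 - K(4)) - (-111 + (69 - 10)) = (157 - 1*4) - (-111 + (69 - 10)) = (157 - 4) - (-111 + 59) = 153 - 1*(-52) = 153 + 52 = 205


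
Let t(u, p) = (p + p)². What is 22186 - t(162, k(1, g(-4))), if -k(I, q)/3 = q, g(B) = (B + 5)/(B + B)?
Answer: 354967/16 ≈ 22185.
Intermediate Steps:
g(B) = (5 + B)/(2*B) (g(B) = (5 + B)/((2*B)) = (5 + B)*(1/(2*B)) = (5 + B)/(2*B))
k(I, q) = -3*q
t(u, p) = 4*p² (t(u, p) = (2*p)² = 4*p²)
22186 - t(162, k(1, g(-4))) = 22186 - 4*(-3*(5 - 4)/(2*(-4)))² = 22186 - 4*(-3*(-1)/(2*4))² = 22186 - 4*(-3*(-⅛))² = 22186 - 4*(3/8)² = 22186 - 4*9/64 = 22186 - 1*9/16 = 22186 - 9/16 = 354967/16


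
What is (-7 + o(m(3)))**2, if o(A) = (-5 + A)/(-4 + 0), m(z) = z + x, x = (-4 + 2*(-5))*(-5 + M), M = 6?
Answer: 9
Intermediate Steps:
x = -14 (x = (-4 + 2*(-5))*(-5 + 6) = (-4 - 10)*1 = -14*1 = -14)
m(z) = -14 + z (m(z) = z - 14 = -14 + z)
o(A) = 5/4 - A/4 (o(A) = (-5 + A)/(-4) = (-5 + A)*(-1/4) = 5/4 - A/4)
(-7 + o(m(3)))**2 = (-7 + (5/4 - (-14 + 3)/4))**2 = (-7 + (5/4 - 1/4*(-11)))**2 = (-7 + (5/4 + 11/4))**2 = (-7 + 4)**2 = (-3)**2 = 9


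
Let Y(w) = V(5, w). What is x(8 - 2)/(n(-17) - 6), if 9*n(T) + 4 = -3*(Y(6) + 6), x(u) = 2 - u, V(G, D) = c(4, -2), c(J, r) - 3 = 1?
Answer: 9/22 ≈ 0.40909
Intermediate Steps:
c(J, r) = 4 (c(J, r) = 3 + 1 = 4)
V(G, D) = 4
Y(w) = 4
n(T) = -34/9 (n(T) = -4/9 + (-3*(4 + 6))/9 = -4/9 + (-3*10)/9 = -4/9 + (1/9)*(-30) = -4/9 - 10/3 = -34/9)
x(8 - 2)/(n(-17) - 6) = (2 - (8 - 2))/(-34/9 - 6) = (2 - 1*6)/(-88/9) = (2 - 6)*(-9/88) = -4*(-9/88) = 9/22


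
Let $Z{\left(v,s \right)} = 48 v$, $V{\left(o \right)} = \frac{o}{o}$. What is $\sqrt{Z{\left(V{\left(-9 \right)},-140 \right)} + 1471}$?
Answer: $7 \sqrt{31} \approx 38.974$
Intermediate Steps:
$V{\left(o \right)} = 1$
$\sqrt{Z{\left(V{\left(-9 \right)},-140 \right)} + 1471} = \sqrt{48 \cdot 1 + 1471} = \sqrt{48 + 1471} = \sqrt{1519} = 7 \sqrt{31}$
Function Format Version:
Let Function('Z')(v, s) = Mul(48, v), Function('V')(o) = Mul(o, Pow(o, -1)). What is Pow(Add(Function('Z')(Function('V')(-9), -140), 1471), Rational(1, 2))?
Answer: Mul(7, Pow(31, Rational(1, 2))) ≈ 38.974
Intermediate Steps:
Function('V')(o) = 1
Pow(Add(Function('Z')(Function('V')(-9), -140), 1471), Rational(1, 2)) = Pow(Add(Mul(48, 1), 1471), Rational(1, 2)) = Pow(Add(48, 1471), Rational(1, 2)) = Pow(1519, Rational(1, 2)) = Mul(7, Pow(31, Rational(1, 2)))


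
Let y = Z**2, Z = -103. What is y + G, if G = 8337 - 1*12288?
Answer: 6658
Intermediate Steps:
y = 10609 (y = (-103)**2 = 10609)
G = -3951 (G = 8337 - 12288 = -3951)
y + G = 10609 - 3951 = 6658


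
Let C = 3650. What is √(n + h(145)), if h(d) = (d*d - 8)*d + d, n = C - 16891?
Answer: √3034369 ≈ 1741.9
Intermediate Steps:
n = -13241 (n = 3650 - 16891 = -13241)
h(d) = d + d*(-8 + d²) (h(d) = (d² - 8)*d + d = (-8 + d²)*d + d = d*(-8 + d²) + d = d + d*(-8 + d²))
√(n + h(145)) = √(-13241 + 145*(-7 + 145²)) = √(-13241 + 145*(-7 + 21025)) = √(-13241 + 145*21018) = √(-13241 + 3047610) = √3034369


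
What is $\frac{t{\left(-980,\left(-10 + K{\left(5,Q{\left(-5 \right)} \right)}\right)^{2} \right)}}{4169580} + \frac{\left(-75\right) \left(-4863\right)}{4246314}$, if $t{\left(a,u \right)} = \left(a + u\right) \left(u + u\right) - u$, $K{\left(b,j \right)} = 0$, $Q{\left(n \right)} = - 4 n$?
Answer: $\frac{4294300945}{98363032934} \approx 0.043658$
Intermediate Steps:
$t{\left(a,u \right)} = - u + 2 u \left(a + u\right)$ ($t{\left(a,u \right)} = \left(a + u\right) 2 u - u = 2 u \left(a + u\right) - u = - u + 2 u \left(a + u\right)$)
$\frac{t{\left(-980,\left(-10 + K{\left(5,Q{\left(-5 \right)} \right)}\right)^{2} \right)}}{4169580} + \frac{\left(-75\right) \left(-4863\right)}{4246314} = \frac{\left(-10 + 0\right)^{2} \left(-1 + 2 \left(-980\right) + 2 \left(-10 + 0\right)^{2}\right)}{4169580} + \frac{\left(-75\right) \left(-4863\right)}{4246314} = \left(-10\right)^{2} \left(-1 - 1960 + 2 \left(-10\right)^{2}\right) \frac{1}{4169580} + 364725 \cdot \frac{1}{4246314} = 100 \left(-1 - 1960 + 2 \cdot 100\right) \frac{1}{4169580} + \frac{121575}{1415438} = 100 \left(-1 - 1960 + 200\right) \frac{1}{4169580} + \frac{121575}{1415438} = 100 \left(-1761\right) \frac{1}{4169580} + \frac{121575}{1415438} = \left(-176100\right) \frac{1}{4169580} + \frac{121575}{1415438} = - \frac{2935}{69493} + \frac{121575}{1415438} = \frac{4294300945}{98363032934}$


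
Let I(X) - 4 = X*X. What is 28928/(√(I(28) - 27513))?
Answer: -28928*I*√1069/5345 ≈ -176.95*I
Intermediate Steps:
I(X) = 4 + X² (I(X) = 4 + X*X = 4 + X²)
28928/(√(I(28) - 27513)) = 28928/(√((4 + 28²) - 27513)) = 28928/(√((4 + 784) - 27513)) = 28928/(√(788 - 27513)) = 28928/(√(-26725)) = 28928/((5*I*√1069)) = 28928*(-I*√1069/5345) = -28928*I*√1069/5345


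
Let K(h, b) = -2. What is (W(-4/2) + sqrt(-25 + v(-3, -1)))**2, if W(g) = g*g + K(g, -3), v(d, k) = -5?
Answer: (2 + I*sqrt(30))**2 ≈ -26.0 + 21.909*I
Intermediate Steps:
W(g) = -2 + g**2 (W(g) = g*g - 2 = g**2 - 2 = -2 + g**2)
(W(-4/2) + sqrt(-25 + v(-3, -1)))**2 = ((-2 + (-4/2)**2) + sqrt(-25 - 5))**2 = ((-2 + (-4*1/2)**2) + sqrt(-30))**2 = ((-2 + (-2)**2) + I*sqrt(30))**2 = ((-2 + 4) + I*sqrt(30))**2 = (2 + I*sqrt(30))**2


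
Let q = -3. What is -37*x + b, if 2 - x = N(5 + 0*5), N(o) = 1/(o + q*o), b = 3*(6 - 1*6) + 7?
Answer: -707/10 ≈ -70.700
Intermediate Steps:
b = 7 (b = 3*(6 - 6) + 7 = 3*0 + 7 = 0 + 7 = 7)
N(o) = -1/(2*o) (N(o) = 1/(o - 3*o) = 1/(-2*o) = -1/(2*o))
x = 21/10 (x = 2 - (-1)/(2*(5 + 0*5)) = 2 - (-1)/(2*(5 + 0)) = 2 - (-1)/(2*5) = 2 - 1*(-⅒) = 2 + ⅒ = 21/10 ≈ 2.1000)
-37*x + b = -37*21/10 + 7 = -777/10 + 7 = -707/10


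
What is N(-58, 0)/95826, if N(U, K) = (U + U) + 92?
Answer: -4/15971 ≈ -0.00025045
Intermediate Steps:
N(U, K) = 92 + 2*U (N(U, K) = 2*U + 92 = 92 + 2*U)
N(-58, 0)/95826 = (92 + 2*(-58))/95826 = (92 - 116)*(1/95826) = -24*1/95826 = -4/15971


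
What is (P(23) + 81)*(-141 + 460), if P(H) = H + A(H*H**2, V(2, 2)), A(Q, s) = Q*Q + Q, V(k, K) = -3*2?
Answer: 47227363040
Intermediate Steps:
V(k, K) = -6
A(Q, s) = Q + Q**2 (A(Q, s) = Q**2 + Q = Q + Q**2)
P(H) = H + H**3*(1 + H**3) (P(H) = H + (H*H**2)*(1 + H*H**2) = H + H**3*(1 + H**3))
(P(23) + 81)*(-141 + 460) = ((23 + 23**3 + 23**6) + 81)*(-141 + 460) = ((23 + 12167 + 148035889) + 81)*319 = (148048079 + 81)*319 = 148048160*319 = 47227363040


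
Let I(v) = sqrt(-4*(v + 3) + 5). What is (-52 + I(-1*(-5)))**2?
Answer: 2677 - 312*I*sqrt(3) ≈ 2677.0 - 540.4*I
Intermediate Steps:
I(v) = sqrt(-7 - 4*v) (I(v) = sqrt(-4*(3 + v) + 5) = sqrt((-12 - 4*v) + 5) = sqrt(-7 - 4*v))
(-52 + I(-1*(-5)))**2 = (-52 + sqrt(-7 - (-4)*(-5)))**2 = (-52 + sqrt(-7 - 4*5))**2 = (-52 + sqrt(-7 - 20))**2 = (-52 + sqrt(-27))**2 = (-52 + 3*I*sqrt(3))**2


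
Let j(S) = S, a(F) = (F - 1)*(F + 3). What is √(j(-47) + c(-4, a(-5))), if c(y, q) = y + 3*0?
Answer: I*√51 ≈ 7.1414*I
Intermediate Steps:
a(F) = (-1 + F)*(3 + F)
c(y, q) = y (c(y, q) = y + 0 = y)
√(j(-47) + c(-4, a(-5))) = √(-47 - 4) = √(-51) = I*√51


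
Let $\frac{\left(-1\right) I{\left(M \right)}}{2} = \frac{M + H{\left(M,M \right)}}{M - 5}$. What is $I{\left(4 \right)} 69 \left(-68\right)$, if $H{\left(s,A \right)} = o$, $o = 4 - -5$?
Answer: $-121992$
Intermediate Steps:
$o = 9$ ($o = 4 + 5 = 9$)
$H{\left(s,A \right)} = 9$
$I{\left(M \right)} = - \frac{2 \left(9 + M\right)}{-5 + M}$ ($I{\left(M \right)} = - 2 \frac{M + 9}{M - 5} = - 2 \frac{9 + M}{-5 + M} = - \frac{2 \left(9 + M\right)}{-5 + M}$)
$I{\left(4 \right)} 69 \left(-68\right) = \frac{2 \left(-9 - 4\right)}{-5 + 4} \cdot 69 \left(-68\right) = \frac{2 \left(-9 - 4\right)}{-1} \cdot 69 \left(-68\right) = 2 \left(-1\right) \left(-13\right) 69 \left(-68\right) = 26 \cdot 69 \left(-68\right) = 1794 \left(-68\right) = -121992$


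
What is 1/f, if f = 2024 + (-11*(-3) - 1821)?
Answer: 1/236 ≈ 0.0042373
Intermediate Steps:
f = 236 (f = 2024 + (33 - 1821) = 2024 - 1788 = 236)
1/f = 1/236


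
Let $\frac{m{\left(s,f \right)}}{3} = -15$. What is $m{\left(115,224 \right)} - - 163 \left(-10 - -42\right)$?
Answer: $5171$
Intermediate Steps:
$m{\left(s,f \right)} = -45$ ($m{\left(s,f \right)} = 3 \left(-15\right) = -45$)
$m{\left(115,224 \right)} - - 163 \left(-10 - -42\right) = -45 - - 163 \left(-10 - -42\right) = -45 - - 163 \left(-10 + 42\right) = -45 - \left(-163\right) 32 = -45 - -5216 = -45 + 5216 = 5171$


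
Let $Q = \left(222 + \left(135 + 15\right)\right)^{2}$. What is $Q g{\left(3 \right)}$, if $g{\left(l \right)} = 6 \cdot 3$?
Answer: $2490912$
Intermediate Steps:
$Q = 138384$ ($Q = \left(222 + 150\right)^{2} = 372^{2} = 138384$)
$g{\left(l \right)} = 18$
$Q g{\left(3 \right)} = 138384 \cdot 18 = 2490912$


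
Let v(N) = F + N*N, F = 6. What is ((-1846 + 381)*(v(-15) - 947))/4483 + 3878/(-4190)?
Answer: 2188836763/9391885 ≈ 233.06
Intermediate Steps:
v(N) = 6 + N² (v(N) = 6 + N*N = 6 + N²)
((-1846 + 381)*(v(-15) - 947))/4483 + 3878/(-4190) = ((-1846 + 381)*((6 + (-15)²) - 947))/4483 + 3878/(-4190) = -1465*((6 + 225) - 947)*(1/4483) + 3878*(-1/4190) = -1465*(231 - 947)*(1/4483) - 1939/2095 = -1465*(-716)*(1/4483) - 1939/2095 = 1048940*(1/4483) - 1939/2095 = 1048940/4483 - 1939/2095 = 2188836763/9391885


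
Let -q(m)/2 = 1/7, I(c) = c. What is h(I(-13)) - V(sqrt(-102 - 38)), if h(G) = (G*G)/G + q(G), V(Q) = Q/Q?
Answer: -100/7 ≈ -14.286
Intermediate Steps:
q(m) = -2/7
V(Q) = 1
h(G) = -2/7 + G (h(G) = (G*G)/G - 2/7 = G**2/G - 2/7 = G - 2/7 = -2/7 + G)
h(I(-13)) - V(sqrt(-102 - 38)) = (-2/7 - 13) - 1*1 = -93/7 - 1 = -100/7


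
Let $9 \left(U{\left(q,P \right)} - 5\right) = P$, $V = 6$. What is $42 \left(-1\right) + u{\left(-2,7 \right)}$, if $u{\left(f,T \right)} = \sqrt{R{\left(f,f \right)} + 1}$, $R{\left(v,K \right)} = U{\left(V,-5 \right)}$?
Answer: $- \frac{119}{3} \approx -39.667$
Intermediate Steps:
$U{\left(q,P \right)} = 5 + \frac{P}{9}$
$R{\left(v,K \right)} = \frac{40}{9}$ ($R{\left(v,K \right)} = 5 + \frac{1}{9} \left(-5\right) = 5 - \frac{5}{9} = \frac{40}{9}$)
$u{\left(f,T \right)} = \frac{7}{3}$ ($u{\left(f,T \right)} = \sqrt{\frac{40}{9} + 1} = \sqrt{\frac{49}{9}} = \frac{7}{3}$)
$42 \left(-1\right) + u{\left(-2,7 \right)} = 42 \left(-1\right) + \frac{7}{3} = -42 + \frac{7}{3} = - \frac{119}{3}$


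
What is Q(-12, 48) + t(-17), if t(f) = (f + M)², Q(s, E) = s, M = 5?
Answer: 132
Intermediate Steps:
t(f) = (5 + f)² (t(f) = (f + 5)² = (5 + f)²)
Q(-12, 48) + t(-17) = -12 + (5 - 17)² = -12 + (-12)² = -12 + 144 = 132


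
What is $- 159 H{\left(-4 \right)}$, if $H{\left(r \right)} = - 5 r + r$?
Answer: $-2544$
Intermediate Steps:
$H{\left(r \right)} = - 4 r$
$- 159 H{\left(-4 \right)} = - 159 \left(\left(-4\right) \left(-4\right)\right) = \left(-159\right) 16 = -2544$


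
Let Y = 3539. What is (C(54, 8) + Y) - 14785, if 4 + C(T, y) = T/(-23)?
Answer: -258804/23 ≈ -11252.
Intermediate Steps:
C(T, y) = -4 - T/23 (C(T, y) = -4 + T/(-23) = -4 + T*(-1/23) = -4 - T/23)
(C(54, 8) + Y) - 14785 = ((-4 - 1/23*54) + 3539) - 14785 = ((-4 - 54/23) + 3539) - 14785 = (-146/23 + 3539) - 14785 = 81251/23 - 14785 = -258804/23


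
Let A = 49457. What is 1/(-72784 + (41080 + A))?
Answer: 1/17753 ≈ 5.6328e-5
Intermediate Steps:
1/(-72784 + (41080 + A)) = 1/(-72784 + (41080 + 49457)) = 1/(-72784 + 90537) = 1/17753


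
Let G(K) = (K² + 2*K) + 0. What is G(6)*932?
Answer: 44736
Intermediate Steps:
G(K) = K² + 2*K
G(6)*932 = (6*(2 + 6))*932 = (6*8)*932 = 48*932 = 44736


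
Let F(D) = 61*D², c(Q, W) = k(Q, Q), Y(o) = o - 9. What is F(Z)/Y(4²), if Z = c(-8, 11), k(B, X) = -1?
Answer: 61/7 ≈ 8.7143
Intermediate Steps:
Y(o) = -9 + o
c(Q, W) = -1
Z = -1
F(Z)/Y(4²) = (61*(-1)²)/(-9 + 4²) = (61*1)/(-9 + 16) = 61/7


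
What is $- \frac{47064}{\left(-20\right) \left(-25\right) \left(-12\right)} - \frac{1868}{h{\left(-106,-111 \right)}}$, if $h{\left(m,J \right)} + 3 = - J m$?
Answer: $\frac{23546009}{2942250} \approx 8.0027$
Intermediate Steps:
$h{\left(m,J \right)} = -3 - J m$ ($h{\left(m,J \right)} = -3 + - J m = -3 - J m$)
$- \frac{47064}{\left(-20\right) \left(-25\right) \left(-12\right)} - \frac{1868}{h{\left(-106,-111 \right)}} = - \frac{47064}{\left(-20\right) \left(-25\right) \left(-12\right)} - \frac{1868}{-3 - \left(-111\right) \left(-106\right)} = - \frac{47064}{500 \left(-12\right)} - \frac{1868}{-3 - 11766} = - \frac{47064}{-6000} - \frac{1868}{-11769} = \left(-47064\right) \left(- \frac{1}{6000}\right) - - \frac{1868}{11769} = \frac{1961}{250} + \frac{1868}{11769} = \frac{23546009}{2942250}$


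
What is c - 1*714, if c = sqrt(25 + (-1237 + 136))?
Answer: -714 + 2*I*sqrt(269) ≈ -714.0 + 32.802*I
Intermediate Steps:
c = 2*I*sqrt(269) (c = sqrt(25 - 1101) = sqrt(-1076) = 2*I*sqrt(269) ≈ 32.802*I)
c - 1*714 = 2*I*sqrt(269) - 1*714 = 2*I*sqrt(269) - 714 = -714 + 2*I*sqrt(269)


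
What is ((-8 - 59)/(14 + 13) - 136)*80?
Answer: -299120/27 ≈ -11079.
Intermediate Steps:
((-8 - 59)/(14 + 13) - 136)*80 = (-67/27 - 136)*80 = -3739/27*80 = -299120/27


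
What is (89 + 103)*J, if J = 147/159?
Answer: 9408/53 ≈ 177.51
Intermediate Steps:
J = 49/53 (J = 147*(1/159) = 49/53 ≈ 0.92453)
(89 + 103)*J = (89 + 103)*(49/53) = 192*(49/53) = 9408/53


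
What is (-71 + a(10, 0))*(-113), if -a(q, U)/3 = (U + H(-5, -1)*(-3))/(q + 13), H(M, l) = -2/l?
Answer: 182495/23 ≈ 7934.6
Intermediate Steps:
a(q, U) = -3*(-6 + U)/(13 + q) (a(q, U) = -3*(U - 2/(-1)*(-3))/(q + 13) = -3*(U - 2*(-1)*(-3))/(13 + q) = -3*(U + 2*(-3))/(13 + q) = -3*(U - 6)/(13 + q) = -3*(-6 + U)/(13 + q))
(-71 + a(10, 0))*(-113) = (-71 + 3*(6 - 1*0)/(13 + 10))*(-113) = (-71 + 3*(6 + 0)/23)*(-113) = (-71 + 3*(1/23)*6)*(-113) = (-71 + 18/23)*(-113) = -1615/23*(-113) = 182495/23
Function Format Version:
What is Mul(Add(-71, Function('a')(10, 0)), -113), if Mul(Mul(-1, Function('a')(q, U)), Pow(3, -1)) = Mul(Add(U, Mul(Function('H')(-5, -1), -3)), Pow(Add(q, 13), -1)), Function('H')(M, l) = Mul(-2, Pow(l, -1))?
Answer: Rational(182495, 23) ≈ 7934.6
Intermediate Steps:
Function('a')(q, U) = Mul(-3, Pow(Add(13, q), -1), Add(-6, U)) (Function('a')(q, U) = Mul(-3, Mul(Add(U, Mul(Mul(-2, Pow(-1, -1)), -3)), Pow(Add(q, 13), -1))) = Mul(-3, Mul(Add(U, Mul(Mul(-2, -1), -3)), Pow(Add(13, q), -1))) = Mul(-3, Mul(Add(U, Mul(2, -3)), Pow(Add(13, q), -1))) = Mul(-3, Mul(Add(U, -6), Pow(Add(13, q), -1))) = Mul(-3, Mul(Add(-6, U), Pow(Add(13, q), -1))) = Mul(-3, Mul(Pow(Add(13, q), -1), Add(-6, U))) = Mul(-3, Pow(Add(13, q), -1), Add(-6, U)))
Mul(Add(-71, Function('a')(10, 0)), -113) = Mul(Add(-71, Mul(3, Pow(Add(13, 10), -1), Add(6, Mul(-1, 0)))), -113) = Mul(Add(-71, Mul(3, Pow(23, -1), Add(6, 0))), -113) = Mul(Add(-71, Mul(3, Rational(1, 23), 6)), -113) = Mul(Add(-71, Rational(18, 23)), -113) = Mul(Rational(-1615, 23), -113) = Rational(182495, 23)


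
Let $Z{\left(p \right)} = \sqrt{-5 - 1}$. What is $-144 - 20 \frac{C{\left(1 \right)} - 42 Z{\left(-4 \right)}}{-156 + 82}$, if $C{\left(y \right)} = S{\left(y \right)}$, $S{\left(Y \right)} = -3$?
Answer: $- \frac{5358}{37} - \frac{420 i \sqrt{6}}{37} \approx -144.81 - 27.805 i$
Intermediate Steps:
$C{\left(y \right)} = -3$
$Z{\left(p \right)} = i \sqrt{6}$ ($Z{\left(p \right)} = \sqrt{-6} = i \sqrt{6}$)
$-144 - 20 \frac{C{\left(1 \right)} - 42 Z{\left(-4 \right)}}{-156 + 82} = -144 - 20 \frac{-3 - 42 i \sqrt{6}}{-156 + 82} = -144 - 20 \frac{-3 - 42 i \sqrt{6}}{-74} = -144 - 20 \left(-3 - 42 i \sqrt{6}\right) \left(- \frac{1}{74}\right) = -144 - 20 \left(\frac{3}{74} + \frac{21 i \sqrt{6}}{37}\right) = -144 - \left(\frac{30}{37} + \frac{420 i \sqrt{6}}{37}\right) = - \frac{5358}{37} - \frac{420 i \sqrt{6}}{37}$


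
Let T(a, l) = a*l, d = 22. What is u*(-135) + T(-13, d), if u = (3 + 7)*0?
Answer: -286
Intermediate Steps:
u = 0 (u = 10*0 = 0)
u*(-135) + T(-13, d) = 0*(-135) - 13*22 = 0 - 286 = -286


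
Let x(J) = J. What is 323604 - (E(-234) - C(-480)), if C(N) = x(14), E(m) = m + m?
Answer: 324086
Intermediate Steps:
E(m) = 2*m
C(N) = 14
323604 - (E(-234) - C(-480)) = 323604 - (2*(-234) - 1*14) = 323604 - (-468 - 14) = 323604 - 1*(-482) = 323604 + 482 = 324086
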